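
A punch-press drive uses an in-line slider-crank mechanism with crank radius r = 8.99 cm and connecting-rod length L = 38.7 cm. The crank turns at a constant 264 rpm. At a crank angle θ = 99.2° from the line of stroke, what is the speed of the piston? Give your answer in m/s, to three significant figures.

2.36

ω = 2π·264/60 = 27.65 rad/s
For an in-line slider-crank, x = r cosθ + √(L² − r² sin²θ), so v = −rω sinθ·[1 + r cosθ/√(L² − r² sin²θ)].
With r = 0.0899 m, L = 0.387 m, θ = 99.2°: √(L² − r² sin²θ) = 0.37669 m.
v = −0.0899·27.65·0.98714·[1 + 0.0899·-0.15988/0.37669] = -2.3598 m/s.
|v| = 2.3598 m/s.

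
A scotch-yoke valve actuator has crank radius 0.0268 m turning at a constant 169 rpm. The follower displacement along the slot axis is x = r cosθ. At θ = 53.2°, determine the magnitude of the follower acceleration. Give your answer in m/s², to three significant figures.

5.03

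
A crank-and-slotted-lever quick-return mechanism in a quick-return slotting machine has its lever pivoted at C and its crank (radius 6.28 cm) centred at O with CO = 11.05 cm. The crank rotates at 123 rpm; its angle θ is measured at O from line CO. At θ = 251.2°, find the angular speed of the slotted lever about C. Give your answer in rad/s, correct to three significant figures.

ω = 12.88 rad/s (from 123 rpm).
Crank pin A relative to C: A = (d + r cosθ, r sinθ); lever angle φ = atan2(r sinθ, d + r cosθ).
Differentiating tanφ: φ̇ = rω(d cosθ + r)/(d² + r² + 2dr cosθ).
d² + r² + 2dr cosθ = |CA|² = 0.0116814 m²;  d cosθ + r = +0.02719 m.
|ω_lever| = |0.0628·12.88·+0.02719| / 0.0116814 = 1.8828 rad/s.

1.88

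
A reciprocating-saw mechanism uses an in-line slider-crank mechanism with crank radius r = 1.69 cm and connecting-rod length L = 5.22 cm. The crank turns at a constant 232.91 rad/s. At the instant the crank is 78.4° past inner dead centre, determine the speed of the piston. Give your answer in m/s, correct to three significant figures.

4.12

ω = 232.9 rad/s
For an in-line slider-crank, x = r cosθ + √(L² − r² sin²θ), so v = −rω sinθ·[1 + r cosθ/√(L² − r² sin²θ)].
With r = 0.0169 m, L = 0.0522 m, θ = 78.4°: √(L² − r² sin²θ) = 0.049505 m.
v = −0.0169·232.9·0.97958·[1 + 0.0169·0.20108/0.049505] = -4.1205 m/s.
|v| = 4.1205 m/s.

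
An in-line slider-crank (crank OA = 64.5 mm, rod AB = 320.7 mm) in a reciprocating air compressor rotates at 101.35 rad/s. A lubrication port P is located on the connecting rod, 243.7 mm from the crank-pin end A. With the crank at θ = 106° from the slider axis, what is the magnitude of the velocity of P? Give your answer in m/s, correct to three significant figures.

ω = 101.3 rad/s.  Crank-pin speed |V_A| = rω = 6.5371 m/s, perpendicular to OA.
Rod angle: sinφ = −(r/L) sinθ ⇒ φ = -11.147°; ω_rod = −rω cosθ/√(L²−r²sin²θ) = +5.7266 rad/s.
V_P = V_A + ω_rod × AP, with AP = 0.2437 m along the rod.
Components: V_Px = −rω sinθ − a·ω_rod·sinφ = -6.014 m/s;  V_Py = rω cosθ + a·ω_rod·cosφ = -0.43263 m/s.
|V_P| = √(V_Px² + V_Py²) = 6.0296 m/s.

6.03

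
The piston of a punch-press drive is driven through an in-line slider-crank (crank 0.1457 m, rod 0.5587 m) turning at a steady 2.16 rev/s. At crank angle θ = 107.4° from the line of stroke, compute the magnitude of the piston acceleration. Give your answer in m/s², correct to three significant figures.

13.9

ω = 2π·2.16 = 13.57 rad/s
x(θ) = r cosθ + √(L² − r² sin²θ); with ω constant, a = ω²·d²x/dθ².
d²x/dθ² = −r cosθ − r²(cos2θ)/√u − r⁴ sin²2θ/(4u^{3/2}),  u = L² − r² sin²θ = 0.292816 m².
Substituting r = 0.1457 m, L = 0.5587 m, θ = 107.4°: d²x/dθ² = +0.075553 m.
a = ω²·d²x/dθ² = (13.57)²·(+0.075553) = +13.916 m/s²;  |a| = 13.916 m/s².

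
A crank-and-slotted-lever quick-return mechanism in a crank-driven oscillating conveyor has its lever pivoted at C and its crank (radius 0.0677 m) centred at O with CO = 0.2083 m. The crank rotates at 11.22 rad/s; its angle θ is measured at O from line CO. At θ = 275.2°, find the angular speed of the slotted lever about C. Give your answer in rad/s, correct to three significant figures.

1.30

ω = 11.22 rad/s
Crank pin A relative to C: A = (d + r cosθ, r sinθ); lever angle φ = atan2(r sinθ, d + r cosθ).
Differentiating tanφ: φ̇ = rω(d cosθ + r)/(d² + r² + 2dr cosθ).
d² + r² + 2dr cosθ = |CA|² = 0.0505284 m²;  d cosθ + r = +0.086579 m.
|ω_lever| = |0.0677·11.22·+0.086579| / 0.0505284 = 1.3015 rad/s.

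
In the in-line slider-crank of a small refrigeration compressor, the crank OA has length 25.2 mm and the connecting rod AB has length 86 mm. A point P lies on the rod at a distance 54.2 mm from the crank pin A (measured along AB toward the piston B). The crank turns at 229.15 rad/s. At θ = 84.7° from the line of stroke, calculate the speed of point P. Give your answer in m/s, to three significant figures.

ω = 229.2 rad/s.  Crank-pin speed |V_A| = rω = 5.7746 m/s, perpendicular to OA.
Rod angle: sinφ = −(r/L) sinθ ⇒ φ = -16.964°; ω_rod = −rω cosθ/√(L²−r²sin²θ) = -6.4845 rad/s.
V_P = V_A + ω_rod × AP, with AP = 0.0542 m along the rod.
Components: V_Px = −rω sinθ − a·ω_rod·sinφ = -5.8524 m/s;  V_Py = rω cosθ + a·ω_rod·cosφ = +0.19723 m/s.
|V_P| = √(V_Px² + V_Py²) = 5.8558 m/s.

5.86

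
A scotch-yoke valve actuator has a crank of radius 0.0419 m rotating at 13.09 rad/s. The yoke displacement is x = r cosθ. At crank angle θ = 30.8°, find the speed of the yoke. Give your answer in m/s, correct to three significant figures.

0.281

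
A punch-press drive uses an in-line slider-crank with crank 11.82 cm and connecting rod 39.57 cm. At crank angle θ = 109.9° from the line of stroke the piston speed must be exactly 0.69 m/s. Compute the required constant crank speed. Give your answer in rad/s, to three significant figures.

For an in-line slider-crank, |v_piston| = rω|sinθ|·[1 + r cosθ/√(L² − r² sin²θ)].
With r = 0.1182 m, L = 0.3957 m, θ = 109.9°: the bracketed kinematic factor |dx/dθ| = 0.099368 m.
ω = v/|dx/dθ| = 0.69/0.099368 = 6.9439 rad/s.

6.94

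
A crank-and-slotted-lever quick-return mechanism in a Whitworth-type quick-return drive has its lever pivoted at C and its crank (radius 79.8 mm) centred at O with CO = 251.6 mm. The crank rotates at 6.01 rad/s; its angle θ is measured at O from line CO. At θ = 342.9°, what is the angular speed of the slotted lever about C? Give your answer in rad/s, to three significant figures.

1.42

ω = 6.01 rad/s
Crank pin A relative to C: A = (d + r cosθ, r sinθ); lever angle φ = atan2(r sinθ, d + r cosθ).
Differentiating tanφ: φ̇ = rω(d cosθ + r)/(d² + r² + 2dr cosθ).
d² + r² + 2dr cosθ = |CA|² = 0.108051 m²;  d cosθ + r = +0.32028 m.
|ω_lever| = |0.0798·6.01·+0.32028| / 0.108051 = 1.4216 rad/s.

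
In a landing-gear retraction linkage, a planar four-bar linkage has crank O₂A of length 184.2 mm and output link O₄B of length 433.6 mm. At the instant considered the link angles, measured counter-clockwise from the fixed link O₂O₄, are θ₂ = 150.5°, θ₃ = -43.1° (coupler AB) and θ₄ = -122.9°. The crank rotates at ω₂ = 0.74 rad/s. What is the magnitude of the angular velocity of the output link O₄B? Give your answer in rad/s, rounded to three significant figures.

ω₂ = 0.74 rad/s
Differentiating the loop-closure r₂e^{iθ₂}+r₃e^{iθ₃}=r₁+r₄e^{iθ₄} gives r₂ω₂e^{iθ₂}+r₃ω₃e^{iθ₃}=r₄ω₄e^{iθ₄}.
Eliminating the other unknown: ω₄ = r₂ω₂ sin(θ₂−θ₃) / [r₄ sin(θ₄−θ₃)].
Numerator sine = -0.23514; denominator sine = -0.98420.
Result = 0.1842·0.74·(-0.23514) / (0.4336·(-0.98420)) = +0.075107 rad/s; magnitude 0.075107 rad/s.

0.0751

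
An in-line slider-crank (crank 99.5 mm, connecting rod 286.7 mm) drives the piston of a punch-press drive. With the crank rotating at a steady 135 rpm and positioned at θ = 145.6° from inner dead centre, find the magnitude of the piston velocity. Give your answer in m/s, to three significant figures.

0.563

ω = 2π·135/60 = 14.14 rad/s
For an in-line slider-crank, x = r cosθ + √(L² − r² sin²θ), so v = −rω sinθ·[1 + r cosθ/√(L² − r² sin²θ)].
With r = 0.0995 m, L = 0.2867 m, θ = 145.6°: √(L² − r² sin²θ) = 0.28113 m.
v = −0.0995·14.14·0.56497·[1 + 0.0995·-0.82511/0.28113] = -0.56263 m/s.
|v| = 0.56263 m/s.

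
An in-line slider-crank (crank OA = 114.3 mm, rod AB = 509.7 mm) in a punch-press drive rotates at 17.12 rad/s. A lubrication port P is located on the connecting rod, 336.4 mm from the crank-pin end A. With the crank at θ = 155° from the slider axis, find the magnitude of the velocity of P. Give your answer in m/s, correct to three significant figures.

ω = 17.12 rad/s.  Crank-pin speed |V_A| = rω = 1.9568 m/s, perpendicular to OA.
Rod angle: sinφ = −(r/L) sinθ ⇒ φ = -5.438°; ω_rod = −rω cosθ/√(L²−r²sin²θ) = +3.4952 rad/s.
V_P = V_A + ω_rod × AP, with AP = 0.3364 m along the rod.
Components: V_Px = −rω sinθ − a·ω_rod·sinφ = -0.71556 m/s;  V_Py = rω cosθ + a·ω_rod·cosφ = -0.60299 m/s.
|V_P| = √(V_Px² + V_Py²) = 0.93574 m/s.

0.936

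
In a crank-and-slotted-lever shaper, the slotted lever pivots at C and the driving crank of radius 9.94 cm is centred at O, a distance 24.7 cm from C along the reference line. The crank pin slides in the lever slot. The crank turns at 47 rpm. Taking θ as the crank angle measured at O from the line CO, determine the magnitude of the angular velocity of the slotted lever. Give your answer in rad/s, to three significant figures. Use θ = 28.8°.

1.36

ω = 4.922 rad/s (from 47 rpm).
Crank pin A relative to C: A = (d + r cosθ, r sinθ); lever angle φ = atan2(r sinθ, d + r cosθ).
Differentiating tanφ: φ̇ = rω(d cosθ + r)/(d² + r² + 2dr cosθ).
d² + r² + 2dr cosθ = |CA|² = 0.113919 m²;  d cosθ + r = +0.31585 m.
|ω_lever| = |0.0994·4.922·+0.31585| / 0.113919 = 1.3564 rad/s.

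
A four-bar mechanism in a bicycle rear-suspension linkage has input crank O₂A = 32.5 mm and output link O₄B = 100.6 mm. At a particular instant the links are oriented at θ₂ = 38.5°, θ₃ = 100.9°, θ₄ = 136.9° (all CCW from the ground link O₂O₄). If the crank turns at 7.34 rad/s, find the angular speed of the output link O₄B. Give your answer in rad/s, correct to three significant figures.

ω₂ = 7.34 rad/s
Differentiating the loop-closure r₂e^{iθ₂}+r₃e^{iθ₃}=r₁+r₄e^{iθ₄} gives r₂ω₂e^{iθ₂}+r₃ω₃e^{iθ₃}=r₄ω₄e^{iθ₄}.
Eliminating the other unknown: ω₄ = r₂ω₂ sin(θ₂−θ₃) / [r₄ sin(θ₄−θ₃)].
Numerator sine = -0.88620; denominator sine = +0.58779.
Result = 0.0325·7.34·(-0.88620) / (0.1006·(+0.58779)) = -3.5752 rad/s; magnitude 3.5752 rad/s.

3.58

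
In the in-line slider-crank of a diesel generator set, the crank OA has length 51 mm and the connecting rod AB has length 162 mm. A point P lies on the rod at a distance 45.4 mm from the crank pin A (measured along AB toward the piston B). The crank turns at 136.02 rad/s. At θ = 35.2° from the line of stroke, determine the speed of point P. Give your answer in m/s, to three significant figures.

ω = 136 rad/s.  Crank-pin speed |V_A| = rω = 6.937 m/s, perpendicular to OA.
Rod angle: sinφ = −(r/L) sinθ ⇒ φ = -10.455°; ω_rod = −rω cosθ/√(L²−r²sin²θ) = -35.582 rad/s.
V_P = V_A + ω_rod × AP, with AP = 0.0454 m along the rod.
Components: V_Px = −rω sinθ − a·ω_rod·sinφ = -4.2919 m/s;  V_Py = rω cosθ + a·ω_rod·cosφ = +4.08 m/s.
|V_P| = √(V_Px² + V_Py²) = 5.9217 m/s.

5.92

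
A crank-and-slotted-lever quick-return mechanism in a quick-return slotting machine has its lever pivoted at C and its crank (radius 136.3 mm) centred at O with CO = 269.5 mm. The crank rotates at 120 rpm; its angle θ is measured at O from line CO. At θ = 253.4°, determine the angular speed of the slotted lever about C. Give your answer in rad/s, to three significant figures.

1.45

ω = 12.57 rad/s (from 120 rpm).
Crank pin A relative to C: A = (d + r cosθ, r sinθ); lever angle φ = atan2(r sinθ, d + r cosθ).
Differentiating tanφ: φ̇ = rω(d cosθ + r)/(d² + r² + 2dr cosθ).
d² + r² + 2dr cosθ = |CA|² = 0.0702196 m²;  d cosθ + r = +0.059307 m.
|ω_lever| = |0.1363·12.57·+0.059307| / 0.0702196 = 1.4466 rad/s.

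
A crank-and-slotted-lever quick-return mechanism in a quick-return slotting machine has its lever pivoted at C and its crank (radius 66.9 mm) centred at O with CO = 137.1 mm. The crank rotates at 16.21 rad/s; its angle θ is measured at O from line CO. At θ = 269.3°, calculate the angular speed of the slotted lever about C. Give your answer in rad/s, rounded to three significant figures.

3.07

ω = 16.21 rad/s
Crank pin A relative to C: A = (d + r cosθ, r sinθ); lever angle φ = atan2(r sinθ, d + r cosθ).
Differentiating tanφ: φ̇ = rω(d cosθ + r)/(d² + r² + 2dr cosθ).
d² + r² + 2dr cosθ = |CA|² = 0.0230479 m²;  d cosθ + r = +0.065225 m.
|ω_lever| = |0.0669·16.21·+0.065225| / 0.0230479 = 3.069 rad/s.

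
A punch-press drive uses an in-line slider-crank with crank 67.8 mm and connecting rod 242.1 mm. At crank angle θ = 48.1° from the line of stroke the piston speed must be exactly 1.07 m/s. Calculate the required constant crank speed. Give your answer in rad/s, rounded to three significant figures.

For an in-line slider-crank, |v_piston| = rω|sinθ|·[1 + r cosθ/√(L² − r² sin²θ)].
With r = 0.0678 m, L = 0.2421 m, θ = 48.1°: the bracketed kinematic factor |dx/dθ| = 0.060114 m.
ω = v/|dx/dθ| = 1.07/0.060114 = 17.799 rad/s.

17.8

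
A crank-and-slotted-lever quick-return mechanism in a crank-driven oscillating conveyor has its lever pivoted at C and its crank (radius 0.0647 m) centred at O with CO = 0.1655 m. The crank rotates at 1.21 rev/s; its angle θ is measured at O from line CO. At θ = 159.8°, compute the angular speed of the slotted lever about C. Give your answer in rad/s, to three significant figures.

3.88

ω = 7.603 rad/s (from 1.21 rev/s).
Crank pin A relative to C: A = (d + r cosθ, r sinθ); lever angle φ = atan2(r sinθ, d + r cosθ).
Differentiating tanφ: φ̇ = rω(d cosθ + r)/(d² + r² + 2dr cosθ).
d² + r² + 2dr cosθ = |CA|² = 0.0114779 m²;  d cosθ + r = -0.090621 m.
|ω_lever| = |0.0647·7.603·-0.090621| / 0.0114779 = 3.8836 rad/s.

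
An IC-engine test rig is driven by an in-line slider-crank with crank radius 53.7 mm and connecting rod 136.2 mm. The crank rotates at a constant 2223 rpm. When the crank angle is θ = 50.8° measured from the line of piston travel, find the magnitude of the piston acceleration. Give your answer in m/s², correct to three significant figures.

1650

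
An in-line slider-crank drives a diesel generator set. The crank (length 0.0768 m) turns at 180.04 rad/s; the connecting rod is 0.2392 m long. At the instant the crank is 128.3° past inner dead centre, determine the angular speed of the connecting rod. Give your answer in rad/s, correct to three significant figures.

37.0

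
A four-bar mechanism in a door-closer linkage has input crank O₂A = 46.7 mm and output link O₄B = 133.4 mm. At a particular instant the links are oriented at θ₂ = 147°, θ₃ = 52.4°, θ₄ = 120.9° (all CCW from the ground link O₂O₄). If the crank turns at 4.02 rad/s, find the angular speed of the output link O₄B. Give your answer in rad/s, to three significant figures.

ω₂ = 4.02 rad/s
Differentiating the loop-closure r₂e^{iθ₂}+r₃e^{iθ₃}=r₁+r₄e^{iθ₄} gives r₂ω₂e^{iθ₂}+r₃ω₃e^{iθ₃}=r₄ω₄e^{iθ₄}.
Eliminating the other unknown: ω₄ = r₂ω₂ sin(θ₂−θ₃) / [r₄ sin(θ₄−θ₃)].
Numerator sine = +0.99678; denominator sine = +0.93042.
Result = 0.0467·4.02·(+0.99678) / (0.1334·(+0.93042)) = +1.5077 rad/s; magnitude 1.5077 rad/s.

1.51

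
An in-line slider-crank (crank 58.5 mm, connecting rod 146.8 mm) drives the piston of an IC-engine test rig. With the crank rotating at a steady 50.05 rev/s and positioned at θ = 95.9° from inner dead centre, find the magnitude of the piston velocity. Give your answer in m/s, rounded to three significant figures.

17.5

ω = 2π·50 = 314.5 rad/s
For an in-line slider-crank, x = r cosθ + √(L² − r² sin²θ), so v = −rω sinθ·[1 + r cosθ/√(L² − r² sin²θ)].
With r = 0.0585 m, L = 0.1468 m, θ = 95.9°: √(L² − r² sin²θ) = 0.13477 m.
v = −0.0585·314.5·0.99470·[1 + 0.0585·-0.10279/0.13477] = -17.483 m/s.
|v| = 17.483 m/s.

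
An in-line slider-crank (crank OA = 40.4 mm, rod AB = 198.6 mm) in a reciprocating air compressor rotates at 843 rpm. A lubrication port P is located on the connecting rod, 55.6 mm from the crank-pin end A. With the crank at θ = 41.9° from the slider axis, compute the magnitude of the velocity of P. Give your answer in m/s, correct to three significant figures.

3.13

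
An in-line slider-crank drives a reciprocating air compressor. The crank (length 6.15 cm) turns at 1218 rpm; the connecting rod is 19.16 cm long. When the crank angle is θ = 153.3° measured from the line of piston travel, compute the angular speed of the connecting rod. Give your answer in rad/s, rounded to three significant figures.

37.0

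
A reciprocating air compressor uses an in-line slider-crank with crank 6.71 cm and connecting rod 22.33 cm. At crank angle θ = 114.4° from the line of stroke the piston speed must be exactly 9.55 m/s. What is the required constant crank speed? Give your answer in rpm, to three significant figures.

For an in-line slider-crank, |v_piston| = rω|sinθ|·[1 + r cosθ/√(L² − r² sin²θ)].
With r = 0.0671 m, L = 0.2233 m, θ = 114.4°: the bracketed kinematic factor |dx/dθ| = 0.05322 m.
ω = v/|dx/dθ| = 9.55/0.05322 = 179.44 rad/s.
N = 60ω/(2π) = 1713.6 rpm.

1710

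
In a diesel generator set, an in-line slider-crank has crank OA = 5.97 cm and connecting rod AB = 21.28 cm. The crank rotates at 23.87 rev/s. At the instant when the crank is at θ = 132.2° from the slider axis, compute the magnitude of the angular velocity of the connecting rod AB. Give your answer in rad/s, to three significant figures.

28.9

ω = 150 rad/s (converted from 23.87 rev/s).
The rod makes angle φ with the slider axis where L sinφ = r sinθ; differentiating, L cosφ·φ̇ = r ω cosθ.
L cosφ = √(L² − r² sin²θ) = 0.20815 m.
|ω_rod| = r ω |cosθ| / √(L² − r² sin²θ) = 0.0597·150·0.67172/0.20815 = 28.894 rad/s.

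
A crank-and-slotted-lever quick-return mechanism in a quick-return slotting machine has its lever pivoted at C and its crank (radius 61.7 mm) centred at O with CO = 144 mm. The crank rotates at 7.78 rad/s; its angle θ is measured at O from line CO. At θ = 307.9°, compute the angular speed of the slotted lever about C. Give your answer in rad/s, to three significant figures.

2.03

ω = 7.78 rad/s
Crank pin A relative to C: A = (d + r cosθ, r sinθ); lever angle φ = atan2(r sinθ, d + r cosθ).
Differentiating tanφ: φ̇ = rω(d cosθ + r)/(d² + r² + 2dr cosθ).
d² + r² + 2dr cosθ = |CA|² = 0.0354585 m²;  d cosθ + r = +0.15016 m.
|ω_lever| = |0.0617·7.78·+0.15016| / 0.0354585 = 2.0328 rad/s.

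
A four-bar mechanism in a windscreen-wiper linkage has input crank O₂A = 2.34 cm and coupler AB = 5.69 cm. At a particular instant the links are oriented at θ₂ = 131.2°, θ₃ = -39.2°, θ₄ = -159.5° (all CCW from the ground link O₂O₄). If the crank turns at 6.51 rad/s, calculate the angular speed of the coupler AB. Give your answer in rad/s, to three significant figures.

2.90

ω₂ = 6.51 rad/s
Differentiating the loop-closure r₂e^{iθ₂}+r₃e^{iθ₃}=r₁+r₄e^{iθ₄} gives r₂ω₂e^{iθ₂}+r₃ω₃e^{iθ₃}=r₄ω₄e^{iθ₄}.
Eliminating the other unknown: ω₃ = r₂ω₂ sin(θ₄−θ₂) / [r₃ sin(θ₃−θ₄)].
Numerator sine = +0.93544; denominator sine = +0.86340.
Result = 0.0234·6.51·(+0.93544) / (0.0569·(+0.86340)) = +2.9006 rad/s; magnitude 2.9006 rad/s.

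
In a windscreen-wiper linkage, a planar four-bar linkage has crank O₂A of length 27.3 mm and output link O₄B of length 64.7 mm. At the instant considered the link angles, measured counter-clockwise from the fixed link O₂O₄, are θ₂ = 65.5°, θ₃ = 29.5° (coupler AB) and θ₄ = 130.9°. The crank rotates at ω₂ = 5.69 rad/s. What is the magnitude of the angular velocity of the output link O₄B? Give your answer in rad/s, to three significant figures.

1.44

ω₂ = 5.69 rad/s
Differentiating the loop-closure r₂e^{iθ₂}+r₃e^{iθ₃}=r₁+r₄e^{iθ₄} gives r₂ω₂e^{iθ₂}+r₃ω₃e^{iθ₃}=r₄ω₄e^{iθ₄}.
Eliminating the other unknown: ω₄ = r₂ω₂ sin(θ₂−θ₃) / [r₄ sin(θ₄−θ₃)].
Numerator sine = +0.58779; denominator sine = +0.98027.
Result = 0.0273·5.69·(+0.58779) / (0.0647·(+0.98027)) = +1.4396 rad/s; magnitude 1.4396 rad/s.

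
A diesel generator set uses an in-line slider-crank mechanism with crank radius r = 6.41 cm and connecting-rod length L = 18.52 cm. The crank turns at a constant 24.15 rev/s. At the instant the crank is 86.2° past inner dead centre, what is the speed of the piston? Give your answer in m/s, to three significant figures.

ω = 2π·24.1 = 151.7 rad/s
For an in-line slider-crank, x = r cosθ + √(L² − r² sin²θ), so v = −rω sinθ·[1 + r cosθ/√(L² − r² sin²θ)].
With r = 0.0641 m, L = 0.1852 m, θ = 86.2°: √(L² − r² sin²θ) = 0.17381 m.
v = −0.0641·151.7·0.99780·[1 + 0.0641·0.06627/0.17381] = -9.9423 m/s.
|v| = 9.9423 m/s.

9.94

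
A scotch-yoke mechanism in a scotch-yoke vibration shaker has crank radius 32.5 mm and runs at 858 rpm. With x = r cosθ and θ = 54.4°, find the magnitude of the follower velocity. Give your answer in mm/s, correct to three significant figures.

2370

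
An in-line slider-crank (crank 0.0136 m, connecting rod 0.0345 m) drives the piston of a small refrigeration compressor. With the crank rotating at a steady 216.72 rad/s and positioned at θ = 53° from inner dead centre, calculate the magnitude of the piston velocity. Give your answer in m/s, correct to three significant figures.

2.94

ω = 216.7 rad/s
For an in-line slider-crank, x = r cosθ + √(L² − r² sin²θ), so v = −rω sinθ·[1 + r cosθ/√(L² − r² sin²θ)].
With r = 0.0136 m, L = 0.0345 m, θ = 53°: √(L² − r² sin²θ) = 0.032746 m.
v = −0.0136·216.7·0.79864·[1 + 0.0136·0.60182/0.032746] = -2.9422 m/s.
|v| = 2.9422 m/s.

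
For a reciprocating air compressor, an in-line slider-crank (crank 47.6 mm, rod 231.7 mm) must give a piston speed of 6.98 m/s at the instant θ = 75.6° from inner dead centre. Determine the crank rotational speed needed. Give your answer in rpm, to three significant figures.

For an in-line slider-crank, |v_piston| = rω|sinθ|·[1 + r cosθ/√(L² − r² sin²θ)].
With r = 0.0476 m, L = 0.2317 m, θ = 75.6°: the bracketed kinematic factor |dx/dθ| = 0.048508 m.
ω = v/|dx/dθ| = 6.98/0.048508 = 143.89 rad/s.
N = 60ω/(2π) = 1374.1 rpm.

1370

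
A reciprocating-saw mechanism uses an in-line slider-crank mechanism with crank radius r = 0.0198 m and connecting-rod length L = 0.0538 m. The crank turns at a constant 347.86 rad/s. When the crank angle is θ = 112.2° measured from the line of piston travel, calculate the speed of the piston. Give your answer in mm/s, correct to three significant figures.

5430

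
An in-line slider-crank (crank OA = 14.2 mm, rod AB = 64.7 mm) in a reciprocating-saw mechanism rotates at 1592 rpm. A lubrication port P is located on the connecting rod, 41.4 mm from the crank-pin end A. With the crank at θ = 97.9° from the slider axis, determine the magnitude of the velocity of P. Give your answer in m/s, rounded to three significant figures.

2.30

ω = 166.7 rad/s.  Crank-pin speed |V_A| = rω = 2.3673 m/s, perpendicular to OA.
Rod angle: sinφ = −(r/L) sinθ ⇒ φ = -12.556°; ω_rod = −rω cosθ/√(L²−r²sin²θ) = +5.1522 rad/s.
V_P = V_A + ω_rod × AP, with AP = 0.0414 m along the rod.
Components: V_Px = −rω sinθ − a·ω_rod·sinφ = -2.2985 m/s;  V_Py = rω cosθ + a·ω_rod·cosφ = -0.11718 m/s.
|V_P| = √(V_Px² + V_Py²) = 2.3015 m/s.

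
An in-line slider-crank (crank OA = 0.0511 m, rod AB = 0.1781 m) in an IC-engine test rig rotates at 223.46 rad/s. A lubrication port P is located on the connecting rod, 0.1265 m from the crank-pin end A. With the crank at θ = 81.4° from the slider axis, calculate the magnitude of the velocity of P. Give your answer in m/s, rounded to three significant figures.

ω = 223.5 rad/s.  Crank-pin speed |V_A| = rω = 11.419 m/s, perpendicular to OA.
Rod angle: sinφ = −(r/L) sinθ ⇒ φ = -16.481°; ω_rod = −rω cosθ/√(L²−r²sin²θ) = -9.9982 rad/s.
V_P = V_A + ω_rod × AP, with AP = 0.1265 m along the rod.
Components: V_Px = −rω sinθ − a·ω_rod·sinφ = -11.649 m/s;  V_Py = rω cosθ + a·ω_rod·cosφ = +0.49471 m/s.
|V_P| = √(V_Px² + V_Py²) = 11.66 m/s.

11.7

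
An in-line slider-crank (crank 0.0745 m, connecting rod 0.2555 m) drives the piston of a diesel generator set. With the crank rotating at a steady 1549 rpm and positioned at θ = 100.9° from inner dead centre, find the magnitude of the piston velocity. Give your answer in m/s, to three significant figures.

11.2

ω = 2π·1549/60 = 162.2 rad/s
For an in-line slider-crank, x = r cosθ + √(L² − r² sin²θ), so v = −rω sinθ·[1 + r cosθ/√(L² − r² sin²θ)].
With r = 0.0745 m, L = 0.2555 m, θ = 100.9°: √(L² − r² sin²θ) = 0.2448 m.
v = −0.0745·162.2·0.98196·[1 + 0.0745·-0.18910/0.2448] = -11.184 m/s.
|v| = 11.184 m/s.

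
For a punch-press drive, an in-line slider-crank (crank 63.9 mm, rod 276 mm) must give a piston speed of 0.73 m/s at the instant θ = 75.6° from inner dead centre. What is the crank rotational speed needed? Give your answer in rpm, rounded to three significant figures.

106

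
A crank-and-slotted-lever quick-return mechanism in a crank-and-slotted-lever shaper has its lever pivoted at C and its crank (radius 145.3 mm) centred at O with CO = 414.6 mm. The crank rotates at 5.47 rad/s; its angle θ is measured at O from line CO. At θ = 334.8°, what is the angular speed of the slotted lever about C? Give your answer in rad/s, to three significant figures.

1.37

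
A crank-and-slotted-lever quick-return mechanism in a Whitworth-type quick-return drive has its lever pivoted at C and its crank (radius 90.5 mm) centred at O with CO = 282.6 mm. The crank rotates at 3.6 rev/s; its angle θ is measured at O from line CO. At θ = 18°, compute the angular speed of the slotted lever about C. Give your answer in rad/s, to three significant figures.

5.38

ω = 22.62 rad/s (from 3.6 rev/s).
Crank pin A relative to C: A = (d + r cosθ, r sinθ); lever angle φ = atan2(r sinθ, d + r cosθ).
Differentiating tanφ: φ̇ = rω(d cosθ + r)/(d² + r² + 2dr cosθ).
d² + r² + 2dr cosθ = |CA|² = 0.1367 m²;  d cosθ + r = +0.35927 m.
|ω_lever| = |0.0905·22.62·+0.35927| / 0.1367 = 5.38 rad/s.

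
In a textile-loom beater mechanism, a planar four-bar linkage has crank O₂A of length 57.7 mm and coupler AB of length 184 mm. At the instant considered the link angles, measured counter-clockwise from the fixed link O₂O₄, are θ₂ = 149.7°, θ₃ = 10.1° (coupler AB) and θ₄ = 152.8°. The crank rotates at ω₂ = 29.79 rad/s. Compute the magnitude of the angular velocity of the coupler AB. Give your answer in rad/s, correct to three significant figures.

ω₂ = 29.79 rad/s
Differentiating the loop-closure r₂e^{iθ₂}+r₃e^{iθ₃}=r₁+r₄e^{iθ₄} gives r₂ω₂e^{iθ₂}+r₃ω₃e^{iθ₃}=r₄ω₄e^{iθ₄}.
Eliminating the other unknown: ω₃ = r₂ω₂ sin(θ₄−θ₂) / [r₃ sin(θ₃−θ₄)].
Numerator sine = +0.05408; denominator sine = -0.60599.
Result = 0.0577·29.79·(+0.05408) / (0.184·(-0.60599)) = -0.83366 rad/s; magnitude 0.83366 rad/s.

0.834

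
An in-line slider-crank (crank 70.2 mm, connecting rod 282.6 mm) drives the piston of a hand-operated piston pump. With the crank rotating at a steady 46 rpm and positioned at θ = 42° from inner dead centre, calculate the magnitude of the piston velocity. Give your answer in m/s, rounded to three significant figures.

ω = 2π·46/60 = 4.817 rad/s
For an in-line slider-crank, x = r cosθ + √(L² − r² sin²θ), so v = −rω sinθ·[1 + r cosθ/√(L² − r² sin²θ)].
With r = 0.0702 m, L = 0.2826 m, θ = 42°: √(L² − r² sin²θ) = 0.27867 m.
v = −0.0702·4.817·0.66913·[1 + 0.0702·0.74314/0.27867] = -0.26863 m/s.
|v| = 0.26863 m/s.

0.269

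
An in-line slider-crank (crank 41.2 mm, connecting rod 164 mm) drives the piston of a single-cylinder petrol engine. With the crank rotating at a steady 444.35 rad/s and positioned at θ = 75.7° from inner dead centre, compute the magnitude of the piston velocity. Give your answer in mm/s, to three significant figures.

18900

ω = 444.4 rad/s
For an in-line slider-crank, x = r cosθ + √(L² − r² sin²θ), so v = −rω sinθ·[1 + r cosθ/√(L² − r² sin²θ)].
With r = 0.0412 m, L = 0.164 m, θ = 75.7°: √(L² − r² sin²θ) = 0.15907 m.
v = −0.0412·444.4·0.96902·[1 + 0.0412·0.24700/0.15907] = -18.875 m/s.
|v| = 18.875 m/s = 18875 mm/s.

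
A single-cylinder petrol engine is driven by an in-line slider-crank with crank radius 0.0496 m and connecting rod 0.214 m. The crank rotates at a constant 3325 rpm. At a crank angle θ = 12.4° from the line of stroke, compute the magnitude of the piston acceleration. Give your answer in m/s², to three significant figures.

ω = 2π·3325/60 = 348.2 rad/s
x(θ) = r cosθ + √(L² − r² sin²θ); with ω constant, a = ω²·d²x/dθ².
d²x/dθ² = −r cosθ − r²(cos2θ)/√u − r⁴ sin²2θ/(4u^{3/2}),  u = L² − r² sin²θ = 0.0456826 m².
Substituting r = 0.0496 m, L = 0.214 m, θ = 12.4°: d²x/dθ² = -0.058919 m.
a = ω²·d²x/dθ² = (348.2)²·(-0.058919) = -7143.3 m/s²;  |a| = 7143.3 m/s².

7140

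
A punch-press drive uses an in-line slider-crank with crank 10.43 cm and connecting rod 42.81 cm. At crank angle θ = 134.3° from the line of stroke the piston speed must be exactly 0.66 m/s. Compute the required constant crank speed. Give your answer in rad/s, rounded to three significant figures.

10.7

For an in-line slider-crank, |v_piston| = rω|sinθ|·[1 + r cosθ/√(L² − r² sin²θ)].
With r = 0.1043 m, L = 0.4281 m, θ = 134.3°: the bracketed kinematic factor |dx/dθ| = 0.061747 m.
ω = v/|dx/dθ| = 0.66/0.061747 = 10.689 rad/s.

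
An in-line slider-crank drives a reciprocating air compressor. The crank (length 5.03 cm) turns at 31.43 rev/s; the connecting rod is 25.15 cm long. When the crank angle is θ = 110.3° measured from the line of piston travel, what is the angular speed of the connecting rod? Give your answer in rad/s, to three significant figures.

ω = 197.5 rad/s (converted from 31.43 rev/s).
The rod makes angle φ with the slider axis where L sinφ = r sinθ; differentiating, L cosφ·φ̇ = r ω cosθ.
L cosφ = √(L² − r² sin²θ) = 0.24704 m.
|ω_rod| = r ω |cosθ| / √(L² − r² sin²θ) = 0.0503·197.5·0.34694/0.24704 = 13.95 rad/s.

14.0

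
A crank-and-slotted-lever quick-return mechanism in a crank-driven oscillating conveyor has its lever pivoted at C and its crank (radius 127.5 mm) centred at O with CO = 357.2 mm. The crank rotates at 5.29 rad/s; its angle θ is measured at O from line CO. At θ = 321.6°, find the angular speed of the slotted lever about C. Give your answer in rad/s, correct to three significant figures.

1.28

ω = 5.29 rad/s
Crank pin A relative to C: A = (d + r cosθ, r sinθ); lever angle φ = atan2(r sinθ, d + r cosθ).
Differentiating tanφ: φ̇ = rω(d cosθ + r)/(d² + r² + 2dr cosθ).
d² + r² + 2dr cosθ = |CA|² = 0.215232 m²;  d cosθ + r = +0.40744 m.
|ω_lever| = |0.1275·5.29·+0.40744| / 0.215232 = 1.2768 rad/s.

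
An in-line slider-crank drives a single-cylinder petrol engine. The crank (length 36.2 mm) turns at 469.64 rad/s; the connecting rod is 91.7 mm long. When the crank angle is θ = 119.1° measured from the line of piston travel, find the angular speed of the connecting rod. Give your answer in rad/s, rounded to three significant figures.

ω = 469.6 rad/s
The rod makes angle φ with the slider axis where L sinφ = r sinθ; differentiating, L cosφ·φ̇ = r ω cosθ.
L cosφ = √(L² − r² sin²θ) = 0.086072 m.
|ω_rod| = r ω |cosθ| / √(L² − r² sin²θ) = 0.0362·469.6·0.48634/0.086072 = 96.061 rad/s.

96.1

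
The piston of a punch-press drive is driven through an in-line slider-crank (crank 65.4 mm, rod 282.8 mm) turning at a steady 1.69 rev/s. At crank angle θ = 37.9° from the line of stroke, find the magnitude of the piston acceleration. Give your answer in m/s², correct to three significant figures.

6.26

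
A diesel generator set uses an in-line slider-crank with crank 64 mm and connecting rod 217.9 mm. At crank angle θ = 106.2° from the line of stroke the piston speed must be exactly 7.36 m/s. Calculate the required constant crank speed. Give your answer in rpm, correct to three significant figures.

For an in-line slider-crank, |v_piston| = rω|sinθ|·[1 + r cosθ/√(L² − r² sin²θ)].
With r = 0.064 m, L = 0.2179 m, θ = 106.2°: the bracketed kinematic factor |dx/dθ| = 0.05621 m.
ω = v/|dx/dθ| = 7.36/0.05621 = 130.94 rad/s.
N = 60ω/(2π) = 1250.4 rpm.

1250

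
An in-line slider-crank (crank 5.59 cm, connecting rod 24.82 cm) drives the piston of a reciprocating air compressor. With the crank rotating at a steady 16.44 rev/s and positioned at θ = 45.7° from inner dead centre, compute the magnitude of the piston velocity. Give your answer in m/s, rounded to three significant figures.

ω = 2π·16.4 = 103.3 rad/s
For an in-line slider-crank, x = r cosθ + √(L² − r² sin²θ), so v = −rω sinθ·[1 + r cosθ/√(L² − r² sin²θ)].
With r = 0.0559 m, L = 0.2482 m, θ = 45.7°: √(L² − r² sin²θ) = 0.24495 m.
v = −0.0559·103.3·0.71569·[1 + 0.0559·0.69842/0.24495] = -4.7912 m/s.
|v| = 4.7912 m/s.

4.79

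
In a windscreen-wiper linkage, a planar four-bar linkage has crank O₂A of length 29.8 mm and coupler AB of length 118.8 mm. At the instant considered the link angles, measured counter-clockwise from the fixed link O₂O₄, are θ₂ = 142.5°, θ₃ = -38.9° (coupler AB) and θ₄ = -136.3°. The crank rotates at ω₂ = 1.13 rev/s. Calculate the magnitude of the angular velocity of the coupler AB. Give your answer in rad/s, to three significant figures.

ω₂ = 7.1 rad/s (from 1.13 rev/s).
Differentiating the loop-closure r₂e^{iθ₂}+r₃e^{iθ₃}=r₁+r₄e^{iθ₄} gives r₂ω₂e^{iθ₂}+r₃ω₃e^{iθ₃}=r₄ω₄e^{iθ₄}.
Eliminating the other unknown: ω₃ = r₂ω₂ sin(θ₄−θ₂) / [r₃ sin(θ₃−θ₄)].
Numerator sine = +0.98823; denominator sine = +0.99167.
Result = 0.0298·7.1·(+0.98823) / (0.1188·(+0.99167)) = +1.7748 rad/s; magnitude 1.7748 rad/s.

1.77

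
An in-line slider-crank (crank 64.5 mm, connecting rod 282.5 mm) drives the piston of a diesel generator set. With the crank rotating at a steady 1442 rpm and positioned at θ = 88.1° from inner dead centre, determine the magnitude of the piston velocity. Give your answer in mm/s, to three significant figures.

9810

ω = 2π·1442/60 = 151 rad/s
For an in-line slider-crank, x = r cosθ + √(L² − r² sin²θ), so v = −rω sinθ·[1 + r cosθ/√(L² − r² sin²θ)].
With r = 0.0645 m, L = 0.2825 m, θ = 88.1°: √(L² − r² sin²θ) = 0.27505 m.
v = −0.0645·151·0.99945·[1 + 0.0645·0.03316/0.27505] = -9.8102 m/s.
|v| = 9.8102 m/s = 9810.2 mm/s.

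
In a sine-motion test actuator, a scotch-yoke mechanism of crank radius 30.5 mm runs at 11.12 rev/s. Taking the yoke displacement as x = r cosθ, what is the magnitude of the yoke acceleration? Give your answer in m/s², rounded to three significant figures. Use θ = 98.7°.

ω = 69.87 rad/s (from 11.12 rev/s).
x = r cosθ ⇒ ẍ = −rω² cosθ (ω constant).
|a| = rω²|cosθ| = 0.0305·(69.87)²·|cos 98.7°| = 22.521 m/s².

22.5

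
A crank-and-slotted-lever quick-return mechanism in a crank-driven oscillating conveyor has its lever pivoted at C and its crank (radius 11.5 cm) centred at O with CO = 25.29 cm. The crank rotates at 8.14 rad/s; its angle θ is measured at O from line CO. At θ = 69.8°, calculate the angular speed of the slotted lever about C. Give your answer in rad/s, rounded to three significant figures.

1.95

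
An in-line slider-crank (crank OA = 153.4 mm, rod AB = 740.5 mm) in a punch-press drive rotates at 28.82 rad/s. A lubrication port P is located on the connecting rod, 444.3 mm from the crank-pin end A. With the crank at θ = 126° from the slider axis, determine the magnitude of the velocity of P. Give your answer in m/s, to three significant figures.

3.47

ω = 28.82 rad/s.  Crank-pin speed |V_A| = rω = 4.421 m/s, perpendicular to OA.
Rod angle: sinφ = −(r/L) sinθ ⇒ φ = -9.648°; ω_rod = −rω cosθ/√(L²−r²sin²θ) = +3.5596 rad/s.
V_P = V_A + ω_rod × AP, with AP = 0.4443 m along the rod.
Components: V_Px = −rω sinθ − a·ω_rod·sinφ = -3.3116 m/s;  V_Py = rω cosθ + a·ω_rod·cosφ = -1.0394 m/s.
|V_P| = √(V_Px² + V_Py²) = 3.4709 m/s.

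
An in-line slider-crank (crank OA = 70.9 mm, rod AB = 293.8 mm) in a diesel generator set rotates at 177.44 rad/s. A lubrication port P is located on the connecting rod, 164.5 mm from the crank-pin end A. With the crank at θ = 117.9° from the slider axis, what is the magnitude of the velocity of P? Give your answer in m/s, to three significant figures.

ω = 177.4 rad/s.  Crank-pin speed |V_A| = rω = 12.58 m/s, perpendicular to OA.
Rod angle: sinφ = −(r/L) sinθ ⇒ φ = -12.314°; ω_rod = −rω cosθ/√(L²−r²sin²θ) = +20.509 rad/s.
V_P = V_A + ω_rod × AP, with AP = 0.1645 m along the rod.
Components: V_Px = −rω sinθ − a·ω_rod·sinφ = -10.399 m/s;  V_Py = rω cosθ + a·ω_rod·cosφ = -2.5907 m/s.
|V_P| = √(V_Px² + V_Py²) = 10.717 m/s.

10.7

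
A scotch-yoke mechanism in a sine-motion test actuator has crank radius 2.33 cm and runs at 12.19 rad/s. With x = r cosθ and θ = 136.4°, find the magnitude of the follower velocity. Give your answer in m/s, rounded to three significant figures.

ω = 12.19 rad/s
x = r cosθ ⇒ ẋ = −rω sinθ.
|v| = rω|sinθ| = 0.0233·12.19·|sin 136.4°| = 0.19587 m/s.

0.196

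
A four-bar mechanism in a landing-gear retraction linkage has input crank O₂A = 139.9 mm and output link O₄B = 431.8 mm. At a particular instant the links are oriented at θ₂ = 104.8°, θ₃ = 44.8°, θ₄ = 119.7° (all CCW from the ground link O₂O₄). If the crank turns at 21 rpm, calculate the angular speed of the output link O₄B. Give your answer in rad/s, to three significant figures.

0.639

ω₂ = 2.199 rad/s (from 21 rpm).
Differentiating the loop-closure r₂e^{iθ₂}+r₃e^{iθ₃}=r₁+r₄e^{iθ₄} gives r₂ω₂e^{iθ₂}+r₃ω₃e^{iθ₃}=r₄ω₄e^{iθ₄}.
Eliminating the other unknown: ω₄ = r₂ω₂ sin(θ₂−θ₃) / [r₄ sin(θ₄−θ₃)].
Numerator sine = +0.86603; denominator sine = +0.96547.
Result = 0.1399·2.199·(+0.86603) / (0.4318·(+0.96547)) = +0.63911 rad/s; magnitude 0.63911 rad/s.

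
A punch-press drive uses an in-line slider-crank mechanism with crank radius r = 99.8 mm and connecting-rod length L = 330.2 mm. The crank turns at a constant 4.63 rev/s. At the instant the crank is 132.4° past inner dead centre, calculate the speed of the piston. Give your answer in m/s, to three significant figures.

1.70

ω = 2π·4.63 = 29.09 rad/s
For an in-line slider-crank, x = r cosθ + √(L² − r² sin²θ), so v = −rω sinθ·[1 + r cosθ/√(L² − r² sin²θ)].
With r = 0.0998 m, L = 0.3302 m, θ = 132.4°: √(L² − r² sin²θ) = 0.32187 m.
v = −0.0998·29.09·0.73846·[1 + 0.0998·-0.67430/0.32187] = -1.6957 m/s.
|v| = 1.6957 m/s.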